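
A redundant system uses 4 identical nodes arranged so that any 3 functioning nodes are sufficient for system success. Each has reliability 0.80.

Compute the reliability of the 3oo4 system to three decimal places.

0.819

R = Σ_{i=3}^{4} C(4,i) p^i (1−p)^{4−i} with p = 0.80
C(4,3)·0.80^3·0.20^1 = 0.40960
C(4,4)·0.80^4·0.20^0 = 0.40960
Sum = 0.819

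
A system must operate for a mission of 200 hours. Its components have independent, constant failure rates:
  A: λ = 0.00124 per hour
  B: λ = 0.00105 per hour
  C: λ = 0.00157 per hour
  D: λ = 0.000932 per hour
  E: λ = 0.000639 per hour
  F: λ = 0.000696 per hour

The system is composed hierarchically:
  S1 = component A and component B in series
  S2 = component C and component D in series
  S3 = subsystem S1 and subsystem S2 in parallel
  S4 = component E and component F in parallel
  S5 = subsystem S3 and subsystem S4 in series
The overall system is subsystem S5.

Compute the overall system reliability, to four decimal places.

0.8420

R(A) = exp(−0.00124 × 200) = 0.780360
R(B) = exp(−0.00105 × 200) = 0.810584
R(C) = exp(−0.00157 × 200) = 0.730519
R(D) = exp(−0.000932 × 200) = 0.829942
R(E) = exp(−0.000639 × 200) = 0.880029
R(F) = exp(−0.000696 × 200) = 0.870054
Series (A and B): 0.780360 × 0.810584 = 0.632547
Series (C and D): 0.730519 × 0.829942 = 0.606288
Parallel ([0.632547] and [0.606288]): 1 − (1 − 0.632547)(1 − 0.606288) = 0.855329
Parallel (E and F): 1 − (1 − 0.880029)(1 − 0.870054) = 0.984410
Series ([0.855329] and [0.984410]): 0.855329 × 0.984410 = 0.8420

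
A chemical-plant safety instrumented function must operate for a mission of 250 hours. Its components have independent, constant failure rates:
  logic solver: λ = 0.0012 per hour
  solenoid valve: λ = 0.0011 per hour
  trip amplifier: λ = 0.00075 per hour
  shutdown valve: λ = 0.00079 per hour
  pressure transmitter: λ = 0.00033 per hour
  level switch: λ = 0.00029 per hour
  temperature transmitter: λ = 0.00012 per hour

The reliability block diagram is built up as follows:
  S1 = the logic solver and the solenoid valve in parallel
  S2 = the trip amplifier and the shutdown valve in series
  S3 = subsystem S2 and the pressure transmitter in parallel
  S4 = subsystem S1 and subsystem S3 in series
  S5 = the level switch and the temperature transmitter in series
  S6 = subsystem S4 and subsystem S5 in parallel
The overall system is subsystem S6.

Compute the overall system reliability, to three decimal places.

0.992

R(logic solver) = exp(−0.0012 × 250) = 0.74082
R(solenoid valve) = exp(−0.0011 × 250) = 0.75957
R(trip amplifier) = exp(−0.00075 × 250) = 0.82903
R(shutdown valve) = exp(−0.00079 × 250) = 0.82078
R(pressure transmitter) = exp(−0.00033 × 250) = 0.92081
R(level switch) = exp(−0.00029 × 250) = 0.93007
R(temperature transmitter) = exp(−0.00012 × 250) = 0.97045
Parallel (logic solver and solenoid valve): 1 − (1 − 0.74082)(1 − 0.75957) = 0.93769
Series (trip amplifier and shutdown valve): 0.82903 × 0.82078 = 0.68045
Parallel ([0.68045] and pressure transmitter): 1 − (1 − 0.68045)(1 − 0.92081) = 0.97469
Series ([0.93769] and [0.97469]): 0.93769 × 0.97469 = 0.91396
Series (level switch and temperature transmitter): 0.93007 × 0.97045 = 0.90259
Parallel ([0.91396] and [0.90259]): 1 − (1 − 0.91396)(1 − 0.90259) = 0.992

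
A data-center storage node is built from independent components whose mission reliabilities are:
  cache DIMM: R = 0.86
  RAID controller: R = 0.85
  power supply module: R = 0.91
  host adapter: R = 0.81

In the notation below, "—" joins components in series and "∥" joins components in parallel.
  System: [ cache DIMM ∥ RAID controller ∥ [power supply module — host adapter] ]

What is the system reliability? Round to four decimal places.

Series (power supply module and host adapter): 0.910000 × 0.810000 = 0.737100
Parallel (cache DIMM, RAID controller, and [0.737100]): 1 − (1 − 0.860000)(1 − 0.850000)(1 − 0.737100) = 0.9945

0.9945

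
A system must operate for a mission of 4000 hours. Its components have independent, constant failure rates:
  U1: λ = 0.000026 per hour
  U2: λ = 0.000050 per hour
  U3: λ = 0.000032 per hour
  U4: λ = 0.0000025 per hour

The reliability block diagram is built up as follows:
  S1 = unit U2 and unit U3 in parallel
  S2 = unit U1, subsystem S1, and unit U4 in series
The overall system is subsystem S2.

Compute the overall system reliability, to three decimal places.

0.873

R(U1) = exp(−0.000026 × 4000) = 0.90123
R(U2) = exp(−0.000050 × 4000) = 0.81873
R(U3) = exp(−0.000032 × 4000) = 0.87985
R(U4) = exp(−0.0000025 × 4000) = 0.99005
Parallel (U2 and U3): 1 − (1 − 0.81873)(1 − 0.87985) = 0.97822
Series (U1, [0.97822], and U4): 0.90123 × 0.97822 × 0.99005 = 0.873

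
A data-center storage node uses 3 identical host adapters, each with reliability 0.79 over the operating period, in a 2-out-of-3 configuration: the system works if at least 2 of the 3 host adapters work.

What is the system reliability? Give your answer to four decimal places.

R = Σ_{i=2}^{3} C(3,i) p^i (1−p)^{3−i} with p = 0.79
C(3,2)·0.79^2·0.21^1 = 0.393183
C(3,3)·0.79^3·0.21^0 = 0.493039
Sum = 0.8862

0.8862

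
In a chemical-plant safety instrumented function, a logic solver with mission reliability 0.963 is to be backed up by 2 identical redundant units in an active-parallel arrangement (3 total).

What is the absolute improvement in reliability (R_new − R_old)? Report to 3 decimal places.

R_before = 0.963
R_after = 1 − (1 − 0.963)^3 = 1.000
ΔR = 1.000 − 0.963 = 0.037

0.037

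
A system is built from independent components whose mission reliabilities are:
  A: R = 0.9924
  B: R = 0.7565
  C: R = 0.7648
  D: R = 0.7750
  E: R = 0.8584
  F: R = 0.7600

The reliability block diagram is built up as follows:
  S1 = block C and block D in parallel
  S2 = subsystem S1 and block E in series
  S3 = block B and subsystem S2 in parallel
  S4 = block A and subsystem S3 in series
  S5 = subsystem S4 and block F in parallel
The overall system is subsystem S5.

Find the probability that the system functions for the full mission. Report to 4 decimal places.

Parallel (C and D): 1 − (1 − 0.764800)(1 − 0.775000) = 0.947080
Series ([0.947080] and E): 0.947080 × 0.858400 = 0.812973
Parallel (B and [0.812973]): 1 − (1 − 0.756500)(1 − 0.812973) = 0.954459
Series (A and [0.954459]): 0.992400 × 0.954459 = 0.947205
Parallel ([0.947205] and F): 1 − (1 − 0.947205)(1 − 0.760000) = 0.9873

0.9873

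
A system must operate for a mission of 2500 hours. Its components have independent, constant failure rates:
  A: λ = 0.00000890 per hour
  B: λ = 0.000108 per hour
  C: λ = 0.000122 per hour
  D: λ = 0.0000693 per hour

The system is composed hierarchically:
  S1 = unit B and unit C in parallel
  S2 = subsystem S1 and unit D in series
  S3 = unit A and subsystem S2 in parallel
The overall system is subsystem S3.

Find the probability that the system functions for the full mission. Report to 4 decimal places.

R(A) = exp(−0.00000890 × 2500) = 0.977996
R(B) = exp(−0.000108 × 2500) = 0.763379
R(C) = exp(−0.000122 × 2500) = 0.737123
R(D) = exp(−0.0000693 × 2500) = 0.840927
Parallel (B and C): 1 − (1 − 0.763379)(1 − 0.737123) = 0.937798
Series ([0.937798] and D): 0.937798 × 0.840927 = 0.788620
Parallel (A and [0.788620]): 1 − (1 − 0.977996)(1 − 0.788620) = 0.9953

0.9953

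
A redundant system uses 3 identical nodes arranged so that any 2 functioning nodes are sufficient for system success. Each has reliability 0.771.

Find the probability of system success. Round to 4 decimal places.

R = Σ_{i=2}^{3} C(3,i) p^i (1−p)^{3−i} with p = 0.771
C(3,2)·0.771^2·0.229^1 = 0.408381
C(3,3)·0.771^3·0.229^0 = 0.458314
Sum = 0.8667

0.8667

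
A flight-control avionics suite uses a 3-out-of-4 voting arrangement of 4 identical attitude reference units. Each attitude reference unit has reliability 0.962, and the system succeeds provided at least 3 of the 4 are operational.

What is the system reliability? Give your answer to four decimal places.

0.9918

R = Σ_{i=3}^{4} C(4,i) p^i (1−p)^{4−i} with p = 0.962
C(4,3)·0.962^3·0.038^1 = 0.135322
C(4,4)·0.962^4·0.038^0 = 0.856447
Sum = 0.9918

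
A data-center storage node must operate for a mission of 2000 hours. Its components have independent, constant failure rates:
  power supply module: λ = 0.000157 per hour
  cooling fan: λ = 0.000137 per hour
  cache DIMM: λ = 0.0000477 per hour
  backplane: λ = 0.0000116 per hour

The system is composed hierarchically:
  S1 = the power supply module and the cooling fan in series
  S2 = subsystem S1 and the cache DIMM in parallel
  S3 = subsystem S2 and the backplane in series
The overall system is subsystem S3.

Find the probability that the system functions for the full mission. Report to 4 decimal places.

0.9375

R(power supply module) = exp(−0.000157 × 2000) = 0.730519
R(cooling fan) = exp(−0.000137 × 2000) = 0.760332
R(cache DIMM) = exp(−0.0000477 × 2000) = 0.909009
R(backplane) = exp(−0.0000116 × 2000) = 0.977067
Series (power supply module and cooling fan): 0.730519 × 0.760332 = 0.555437
Parallel ([0.555437] and cache DIMM): 1 − (1 − 0.555437)(1 − 0.909009) = 0.959549
Series ([0.959549] and backplane): 0.959549 × 0.977067 = 0.9375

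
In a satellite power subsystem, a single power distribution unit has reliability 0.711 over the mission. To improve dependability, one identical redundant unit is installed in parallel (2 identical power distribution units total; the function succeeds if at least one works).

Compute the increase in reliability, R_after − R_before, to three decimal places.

0.205

R_before = 0.711
R_after = 1 − (1 − 0.711)^2 = 0.916
ΔR = 0.916 − 0.711 = 0.205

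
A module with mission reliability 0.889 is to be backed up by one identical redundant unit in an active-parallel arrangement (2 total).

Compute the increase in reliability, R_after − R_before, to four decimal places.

R_before = 0.889
R_after = 1 − (1 − 0.889)^2 = 0.9877
ΔR = 0.9877 − 0.889 = 0.0987

0.0987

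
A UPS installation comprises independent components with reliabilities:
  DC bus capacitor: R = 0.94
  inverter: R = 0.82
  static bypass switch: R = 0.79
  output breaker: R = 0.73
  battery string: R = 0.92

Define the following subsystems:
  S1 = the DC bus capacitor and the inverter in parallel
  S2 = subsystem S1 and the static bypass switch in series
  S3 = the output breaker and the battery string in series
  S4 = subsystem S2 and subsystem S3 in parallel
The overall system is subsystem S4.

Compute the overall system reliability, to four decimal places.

Parallel (DC bus capacitor and inverter): 1 − (1 − 0.940000)(1 − 0.820000) = 0.989200
Series ([0.989200] and static bypass switch): 0.989200 × 0.790000 = 0.781468
Series (output breaker and battery string): 0.730000 × 0.920000 = 0.671600
Parallel ([0.781468] and [0.671600]): 1 − (1 − 0.781468)(1 − 0.671600) = 0.9282

0.9282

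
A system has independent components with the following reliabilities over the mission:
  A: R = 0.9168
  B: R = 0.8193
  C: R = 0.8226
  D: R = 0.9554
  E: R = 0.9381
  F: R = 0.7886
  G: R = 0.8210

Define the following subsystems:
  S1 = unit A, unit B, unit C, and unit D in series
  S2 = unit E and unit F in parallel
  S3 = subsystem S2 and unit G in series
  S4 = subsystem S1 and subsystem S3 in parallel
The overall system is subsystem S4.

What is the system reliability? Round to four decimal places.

Series (A, B, C, and D): 0.916800 × 0.819300 × 0.822600 × 0.955400 = 0.590325
Parallel (E and F): 1 − (1 − 0.938100)(1 − 0.788600) = 0.986914
Series ([0.986914] and G): 0.986914 × 0.821000 = 0.810256
Parallel ([0.590325] and [0.810256]): 1 − (1 − 0.590325)(1 − 0.810256) = 0.9223

0.9223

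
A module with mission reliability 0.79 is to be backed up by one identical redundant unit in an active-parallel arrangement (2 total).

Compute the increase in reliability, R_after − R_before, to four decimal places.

0.1659

R_before = 0.79
R_after = 1 − (1 − 0.79)^2 = 0.9559
ΔR = 0.9559 − 0.79 = 0.1659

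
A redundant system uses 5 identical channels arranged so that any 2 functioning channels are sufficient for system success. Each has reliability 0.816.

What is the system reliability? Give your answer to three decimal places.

0.995

R = Σ_{i=2}^{5} C(5,i) p^i (1−p)^{5−i} with p = 0.816
C(5,2)·0.816^2·0.184^3 = 0.04148
C(5,3)·0.816^3·0.184^2 = 0.18395
C(5,4)·0.816^4·0.184^1 = 0.40790
C(5,5)·0.816^5·0.184^0 = 0.36179
Sum = 0.995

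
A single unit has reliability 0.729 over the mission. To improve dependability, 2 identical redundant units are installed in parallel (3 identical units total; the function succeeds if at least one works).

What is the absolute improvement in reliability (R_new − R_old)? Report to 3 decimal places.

R_before = 0.729
R_after = 1 − (1 − 0.729)^3 = 0.980
ΔR = 0.980 − 0.729 = 0.251

0.251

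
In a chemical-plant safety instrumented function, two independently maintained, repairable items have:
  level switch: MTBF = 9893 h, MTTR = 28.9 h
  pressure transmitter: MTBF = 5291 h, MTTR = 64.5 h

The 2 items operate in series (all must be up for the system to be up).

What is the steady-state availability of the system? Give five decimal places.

0.98508

A(level switch) = MTBF/(MTBF+MTTR) = 9893/(9893+28.9) = 0.997087
A(pressure transmitter) = MTBF/(MTBF+MTTR) = 5291/(5291+64.5) = 0.987956
Series availability: 0.997087 × 0.987956 = 0.98508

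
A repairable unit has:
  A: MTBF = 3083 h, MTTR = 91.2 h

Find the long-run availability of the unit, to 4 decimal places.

0.9713

A(A) = MTBF/(MTBF+MTTR) = 3083/(3083+91.2) = 0.9713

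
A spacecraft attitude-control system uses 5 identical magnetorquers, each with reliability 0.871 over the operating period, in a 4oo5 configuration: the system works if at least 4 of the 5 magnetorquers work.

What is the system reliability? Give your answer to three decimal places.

R = Σ_{i=4}^{5} C(5,i) p^i (1−p)^{5−i} with p = 0.871
C(5,4)·0.871^4·0.129^1 = 0.37122
C(5,5)·0.871^5·0.129^0 = 0.50129
Sum = 0.873

0.873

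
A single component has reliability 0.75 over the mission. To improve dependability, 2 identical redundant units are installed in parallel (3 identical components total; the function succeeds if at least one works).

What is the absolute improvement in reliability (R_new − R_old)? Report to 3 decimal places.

R_before = 0.75
R_after = 1 − (1 − 0.75)^3 = 0.984
ΔR = 0.984 − 0.75 = 0.234

0.234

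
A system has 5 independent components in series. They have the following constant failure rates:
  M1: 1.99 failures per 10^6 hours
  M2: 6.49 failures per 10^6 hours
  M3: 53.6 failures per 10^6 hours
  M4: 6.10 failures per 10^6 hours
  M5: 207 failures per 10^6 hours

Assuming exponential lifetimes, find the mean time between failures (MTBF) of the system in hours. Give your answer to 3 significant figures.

3630

Series of exponential components: λ_sys = Σ λ_i
λ_sys = 0.00000199 + 0.00000649 + 0.0000536 + 0.00000610 + 0.000207 = 2.7518e-04 /h
MTBF = 1 / λ_sys = 3630 h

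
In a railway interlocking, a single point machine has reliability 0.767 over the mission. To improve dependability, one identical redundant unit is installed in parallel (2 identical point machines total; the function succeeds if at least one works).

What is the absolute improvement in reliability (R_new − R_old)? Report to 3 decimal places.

0.179

R_before = 0.767
R_after = 1 − (1 − 0.767)^2 = 0.946
ΔR = 0.946 − 0.767 = 0.179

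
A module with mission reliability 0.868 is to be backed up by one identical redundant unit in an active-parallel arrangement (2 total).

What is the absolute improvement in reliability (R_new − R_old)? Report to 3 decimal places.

R_before = 0.868
R_after = 1 − (1 − 0.868)^2 = 0.983
ΔR = 0.983 − 0.868 = 0.115

0.115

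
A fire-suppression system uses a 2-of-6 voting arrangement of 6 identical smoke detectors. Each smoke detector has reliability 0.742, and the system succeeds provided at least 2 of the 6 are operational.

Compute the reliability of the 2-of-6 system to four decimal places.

0.9946

R = Σ_{i=2}^{6} C(6,i) p^i (1−p)^{6−i} with p = 0.742
C(6,2)·0.742^2·0.258^4 = 0.036591
C(6,3)·0.742^3·0.258^3 = 0.140314
C(6,4)·0.742^4·0.258^2 = 0.302654
C(6,5)·0.742^5·0.258^1 = 0.348169
C(6,6)·0.742^6·0.258^0 = 0.166887
Sum = 0.9946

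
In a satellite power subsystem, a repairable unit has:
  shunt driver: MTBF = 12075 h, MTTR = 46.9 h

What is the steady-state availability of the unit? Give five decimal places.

A(shunt driver) = MTBF/(MTBF+MTTR) = 12075/(12075+46.9) = 0.99613

0.99613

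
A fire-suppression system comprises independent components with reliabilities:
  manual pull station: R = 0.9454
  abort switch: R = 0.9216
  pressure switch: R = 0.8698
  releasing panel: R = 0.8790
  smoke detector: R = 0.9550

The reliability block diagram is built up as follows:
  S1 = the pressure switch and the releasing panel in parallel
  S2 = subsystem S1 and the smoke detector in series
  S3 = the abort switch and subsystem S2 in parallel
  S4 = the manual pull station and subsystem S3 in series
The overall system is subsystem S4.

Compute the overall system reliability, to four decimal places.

Parallel (pressure switch and releasing panel): 1 − (1 − 0.869800)(1 − 0.879000) = 0.984246
Series ([0.984246] and smoke detector): 0.984246 × 0.955000 = 0.939955
Parallel (abort switch and [0.939955]): 1 − (1 − 0.921600)(1 − 0.939955) = 0.995292
Series (manual pull station and [0.995292]): 0.945400 × 0.995292 = 0.9409

0.9409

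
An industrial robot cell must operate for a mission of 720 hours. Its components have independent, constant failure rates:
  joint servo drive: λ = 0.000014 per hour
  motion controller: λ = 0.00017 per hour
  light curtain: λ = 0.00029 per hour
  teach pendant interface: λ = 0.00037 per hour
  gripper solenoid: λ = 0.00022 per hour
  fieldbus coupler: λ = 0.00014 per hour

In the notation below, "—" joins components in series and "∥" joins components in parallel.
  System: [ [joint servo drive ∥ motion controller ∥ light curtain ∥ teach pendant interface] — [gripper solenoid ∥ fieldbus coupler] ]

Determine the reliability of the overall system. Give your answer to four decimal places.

R(joint servo drive) = exp(−0.000014 × 720) = 0.989971
R(motion controller) = exp(−0.00017 × 720) = 0.884794
R(light curtain) = exp(−0.00029 × 720) = 0.811558
R(teach pendant interface) = exp(−0.00037 × 720) = 0.766133
R(gripper solenoid) = exp(−0.00022 × 720) = 0.853508
R(fieldbus coupler) = exp(−0.00014 × 720) = 0.904114
Parallel (joint servo drive, motion controller, light curtain, and teach pendant interface): 1 − (1 − 0.989971)(1 − 0.884794)(1 − 0.811558)(1 − 0.766133) = 0.999949
Parallel (gripper solenoid and fieldbus coupler): 1 − (1 − 0.853508)(1 − 0.904114) = 0.985953
Series ([0.999949] and [0.985953]): 0.999949 × 0.985953 = 0.9859

0.9859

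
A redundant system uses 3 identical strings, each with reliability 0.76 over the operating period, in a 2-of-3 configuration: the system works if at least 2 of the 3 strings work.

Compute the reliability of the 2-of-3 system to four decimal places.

R = Σ_{i=2}^{3} C(3,i) p^i (1−p)^{3−i} with p = 0.76
C(3,2)·0.76^2·0.24^1 = 0.415872
C(3,3)·0.76^3·0.24^0 = 0.438976
Sum = 0.8548

0.8548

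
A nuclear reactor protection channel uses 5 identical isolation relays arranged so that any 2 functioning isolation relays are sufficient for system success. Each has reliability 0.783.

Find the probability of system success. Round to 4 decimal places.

0.9908

R = Σ_{i=2}^{5} C(5,i) p^i (1−p)^{5−i} with p = 0.783
C(5,2)·0.783^2·0.217^3 = 0.062647
C(5,3)·0.783^3·0.217^2 = 0.226050
C(5,4)·0.783^4·0.217^1 = 0.407828
C(5,5)·0.783^5·0.217^0 = 0.294313
Sum = 0.9908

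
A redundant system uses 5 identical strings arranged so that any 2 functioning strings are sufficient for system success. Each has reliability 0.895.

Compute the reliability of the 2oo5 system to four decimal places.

0.9994

R = Σ_{i=2}^{5} C(5,i) p^i (1−p)^{5−i} with p = 0.895
C(5,2)·0.895^2·0.105^3 = 0.009273
C(5,3)·0.895^3·0.105^2 = 0.079040
C(5,4)·0.895^4·0.105^1 = 0.336862
C(5,5)·0.895^5·0.105^0 = 0.574269
Sum = 0.9994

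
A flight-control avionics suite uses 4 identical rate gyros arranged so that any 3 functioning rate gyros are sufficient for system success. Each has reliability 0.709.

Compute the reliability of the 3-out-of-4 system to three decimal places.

R = Σ_{i=3}^{4} C(4,i) p^i (1−p)^{4−i} with p = 0.709
C(4,3)·0.709^3·0.291^1 = 0.41485
C(4,4)·0.709^4·0.291^0 = 0.25269
Sum = 0.668

0.668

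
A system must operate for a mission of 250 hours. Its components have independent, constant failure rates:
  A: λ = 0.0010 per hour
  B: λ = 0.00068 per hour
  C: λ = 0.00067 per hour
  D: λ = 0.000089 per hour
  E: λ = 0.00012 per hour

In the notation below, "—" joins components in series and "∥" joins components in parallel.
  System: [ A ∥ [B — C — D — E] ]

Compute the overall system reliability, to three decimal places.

R(A) = exp(−0.0010 × 250) = 0.77880
R(B) = exp(−0.00068 × 250) = 0.84366
R(C) = exp(−0.00067 × 250) = 0.84578
R(D) = exp(−0.000089 × 250) = 0.97800
R(E) = exp(−0.00012 × 250) = 0.97045
Series (B, C, D, and E): 0.84366 × 0.84578 × 0.97800 × 0.97045 = 0.67723
Parallel (A and [0.67723]): 1 − (1 − 0.77880)(1 − 0.67723) = 0.929

0.929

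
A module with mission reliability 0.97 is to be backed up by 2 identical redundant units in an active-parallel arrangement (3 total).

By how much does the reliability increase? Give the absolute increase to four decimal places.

R_before = 0.97
R_after = 1 − (1 − 0.97)^3 = 1.0000
ΔR = 1.0000 − 0.97 = 0.0300

0.0300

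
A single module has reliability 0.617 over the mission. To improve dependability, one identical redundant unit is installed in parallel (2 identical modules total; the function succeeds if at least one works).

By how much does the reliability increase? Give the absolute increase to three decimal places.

R_before = 0.617
R_after = 1 − (1 − 0.617)^2 = 0.853
ΔR = 0.853 − 0.617 = 0.236

0.236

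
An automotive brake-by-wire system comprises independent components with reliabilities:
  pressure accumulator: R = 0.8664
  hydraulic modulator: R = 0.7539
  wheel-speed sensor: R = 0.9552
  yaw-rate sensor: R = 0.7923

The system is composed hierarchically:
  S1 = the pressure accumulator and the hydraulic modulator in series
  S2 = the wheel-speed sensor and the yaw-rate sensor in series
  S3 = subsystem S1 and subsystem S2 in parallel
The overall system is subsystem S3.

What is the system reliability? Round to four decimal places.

0.9157

Series (pressure accumulator and hydraulic modulator): 0.866400 × 0.753900 = 0.653179
Series (wheel-speed sensor and yaw-rate sensor): 0.955200 × 0.792300 = 0.756805
Parallel ([0.653179] and [0.756805]): 1 − (1 − 0.653179)(1 − 0.756805) = 0.9157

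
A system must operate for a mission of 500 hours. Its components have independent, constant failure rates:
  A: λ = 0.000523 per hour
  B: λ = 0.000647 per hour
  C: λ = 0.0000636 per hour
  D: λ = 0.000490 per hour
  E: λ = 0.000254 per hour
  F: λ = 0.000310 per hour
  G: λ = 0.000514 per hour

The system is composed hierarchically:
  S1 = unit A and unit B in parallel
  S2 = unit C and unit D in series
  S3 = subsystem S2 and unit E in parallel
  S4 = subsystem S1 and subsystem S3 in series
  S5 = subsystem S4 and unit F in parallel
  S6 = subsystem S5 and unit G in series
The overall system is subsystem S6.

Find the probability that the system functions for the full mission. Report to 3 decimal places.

R(A) = exp(−0.000523 × 500) = 0.76990
R(B) = exp(−0.000647 × 500) = 0.72361
R(C) = exp(−0.0000636 × 500) = 0.96870
R(D) = exp(−0.000490 × 500) = 0.78270
R(E) = exp(−0.000254 × 500) = 0.88073
R(F) = exp(−0.000310 × 500) = 0.85642
R(G) = exp(−0.000514 × 500) = 0.77337
Parallel (A and B): 1 − (1 − 0.76990)(1 − 0.72361) = 0.93640
Series (C and D): 0.96870 × 0.78270 = 0.75820
Parallel ([0.75820] and E): 1 − (1 − 0.75820)(1 − 0.88073) = 0.97116
Series ([0.93640] and [0.97116]): 0.93640 × 0.97116 = 0.90939
Parallel ([0.90939] and F): 1 − (1 − 0.90939)(1 − 0.85642) = 0.98699
Series ([0.98699] and G): 0.98699 × 0.77337 = 0.763

0.763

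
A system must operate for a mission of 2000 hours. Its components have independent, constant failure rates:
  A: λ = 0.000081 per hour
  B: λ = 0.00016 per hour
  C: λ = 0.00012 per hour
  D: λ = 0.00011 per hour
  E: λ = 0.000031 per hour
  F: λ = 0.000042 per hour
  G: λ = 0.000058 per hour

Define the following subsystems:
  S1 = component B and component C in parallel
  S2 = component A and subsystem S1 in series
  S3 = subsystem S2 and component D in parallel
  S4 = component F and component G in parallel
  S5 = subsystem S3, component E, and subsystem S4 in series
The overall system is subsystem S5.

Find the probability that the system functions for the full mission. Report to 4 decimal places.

0.8949

R(A) = exp(−0.000081 × 2000) = 0.850441
R(B) = exp(−0.00016 × 2000) = 0.726149
R(C) = exp(−0.00012 × 2000) = 0.786628
R(D) = exp(−0.00011 × 2000) = 0.802519
R(E) = exp(−0.000031 × 2000) = 0.939883
R(F) = exp(−0.000042 × 2000) = 0.919431
R(G) = exp(−0.000058 × 2000) = 0.890475
Parallel (B and C): 1 − (1 − 0.726149)(1 − 0.786628) = 0.941568
Series (A and [0.941568]): 0.850441 × 0.941568 = 0.800748
Parallel ([0.800748] and D): 1 − (1 − 0.800748)(1 − 0.802519) = 0.960652
Parallel (F and G): 1 − (1 − 0.919431)(1 − 0.890475) = 0.991176
Series ([0.960652], E, and [0.991176]): 0.960652 × 0.939883 × 0.991176 = 0.8949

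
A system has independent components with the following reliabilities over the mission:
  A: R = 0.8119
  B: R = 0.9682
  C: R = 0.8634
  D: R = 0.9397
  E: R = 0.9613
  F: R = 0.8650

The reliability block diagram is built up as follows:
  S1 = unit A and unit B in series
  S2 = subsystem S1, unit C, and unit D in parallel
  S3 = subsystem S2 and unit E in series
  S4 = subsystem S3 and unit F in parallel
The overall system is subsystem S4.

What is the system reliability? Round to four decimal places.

Series (A and B): 0.811900 × 0.968200 = 0.786082
Parallel ([0.786082], C, and D): 1 − (1 − 0.786082)(1 − 0.863400)(1 − 0.939700) = 0.998238
Series ([0.998238] and E): 0.998238 × 0.961300 = 0.959606
Parallel ([0.959606] and F): 1 − (1 − 0.959606)(1 − 0.865000) = 0.9945

0.9945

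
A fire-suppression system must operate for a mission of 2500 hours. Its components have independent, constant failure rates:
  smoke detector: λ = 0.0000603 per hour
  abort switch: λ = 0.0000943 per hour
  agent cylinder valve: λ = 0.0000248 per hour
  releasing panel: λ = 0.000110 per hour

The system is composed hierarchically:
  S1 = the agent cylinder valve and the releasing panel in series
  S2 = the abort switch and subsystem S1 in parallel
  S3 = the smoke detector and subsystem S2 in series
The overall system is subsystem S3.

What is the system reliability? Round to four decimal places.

0.8084

R(smoke detector) = exp(−0.0000603 × 2500) = 0.860063
R(abort switch) = exp(−0.0000943 × 2500) = 0.789978
R(agent cylinder valve) = exp(−0.0000248 × 2500) = 0.939883
R(releasing panel) = exp(−0.000110 × 2500) = 0.759572
Series (agent cylinder valve and releasing panel): 0.939883 × 0.759572 = 0.713909
Parallel (abort switch and [0.713909]): 1 − (1 − 0.789978)(1 − 0.713909) = 0.939915
Series (smoke detector and [0.939915]): 0.860063 × 0.939915 = 0.8084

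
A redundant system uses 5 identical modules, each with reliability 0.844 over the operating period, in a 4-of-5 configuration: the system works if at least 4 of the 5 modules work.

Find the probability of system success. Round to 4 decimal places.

0.8241

R = Σ_{i=4}^{5} C(5,i) p^i (1−p)^{5−i} with p = 0.844
C(5,4)·0.844^4·0.156^1 = 0.395790
C(5,5)·0.844^5·0.156^0 = 0.428265
Sum = 0.8241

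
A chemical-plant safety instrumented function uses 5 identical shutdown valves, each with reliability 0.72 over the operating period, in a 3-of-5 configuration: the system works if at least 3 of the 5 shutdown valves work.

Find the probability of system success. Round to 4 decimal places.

0.8624

R = Σ_{i=3}^{5} C(5,i) p^i (1−p)^{5−i} with p = 0.72
C(5,3)·0.72^3·0.28^2 = 0.292626
C(5,4)·0.72^4·0.28^1 = 0.376234
C(5,5)·0.72^5·0.28^0 = 0.193492
Sum = 0.8624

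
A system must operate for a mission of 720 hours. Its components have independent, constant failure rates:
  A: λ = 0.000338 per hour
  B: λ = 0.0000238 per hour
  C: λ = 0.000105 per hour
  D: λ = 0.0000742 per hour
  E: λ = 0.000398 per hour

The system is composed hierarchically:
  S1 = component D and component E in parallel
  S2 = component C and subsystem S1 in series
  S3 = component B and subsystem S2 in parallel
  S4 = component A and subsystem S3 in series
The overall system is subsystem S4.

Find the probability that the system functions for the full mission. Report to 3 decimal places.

R(A) = exp(−0.000338 × 720) = 0.78399
R(B) = exp(−0.0000238 × 720) = 0.98301
R(C) = exp(−0.000105 × 720) = 0.92719
R(D) = exp(−0.0000742 × 720) = 0.94798
R(E) = exp(−0.000398 × 720) = 0.75084
Parallel (D and E): 1 − (1 − 0.94798)(1 − 0.75084) = 0.98704
Series (C and [0.98704]): 0.92719 × 0.98704 = 0.91517
Parallel (B and [0.91517]): 1 − (1 − 0.98301)(1 − 0.91517) = 0.99856
Series (A and [0.99856]): 0.78399 × 0.99856 = 0.783

0.783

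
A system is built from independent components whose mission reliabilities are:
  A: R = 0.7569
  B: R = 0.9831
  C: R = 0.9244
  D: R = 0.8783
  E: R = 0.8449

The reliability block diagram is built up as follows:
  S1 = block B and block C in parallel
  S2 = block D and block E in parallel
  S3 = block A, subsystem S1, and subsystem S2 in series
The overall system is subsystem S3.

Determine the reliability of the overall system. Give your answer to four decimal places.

0.7417

Parallel (B and C): 1 − (1 − 0.983100)(1 − 0.924400) = 0.998722
Parallel (D and E): 1 − (1 − 0.878300)(1 − 0.844900) = 0.981124
Series (A, [0.998722], and [0.981124]): 0.756900 × 0.998722 × 0.981124 = 0.7417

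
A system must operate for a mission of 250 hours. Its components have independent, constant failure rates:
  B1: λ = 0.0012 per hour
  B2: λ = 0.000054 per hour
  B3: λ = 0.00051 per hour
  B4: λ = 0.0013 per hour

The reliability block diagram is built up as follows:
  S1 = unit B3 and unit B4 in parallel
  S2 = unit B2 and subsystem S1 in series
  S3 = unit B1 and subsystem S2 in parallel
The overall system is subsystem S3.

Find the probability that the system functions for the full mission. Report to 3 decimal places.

0.988

R(B1) = exp(−0.0012 × 250) = 0.74082
R(B2) = exp(−0.000054 × 250) = 0.98659
R(B3) = exp(−0.00051 × 250) = 0.88029
R(B4) = exp(−0.0013 × 250) = 0.72253
Parallel (B3 and B4): 1 − (1 − 0.88029)(1 − 0.72253) = 0.96678
Series (B2 and [0.96678]): 0.98659 × 0.96678 = 0.95382
Parallel (B1 and [0.95382]): 1 − (1 − 0.74082)(1 − 0.95382) = 0.988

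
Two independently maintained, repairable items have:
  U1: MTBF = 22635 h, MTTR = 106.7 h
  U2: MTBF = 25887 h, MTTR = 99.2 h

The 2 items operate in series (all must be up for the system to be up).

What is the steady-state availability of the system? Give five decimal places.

0.99151

A(U1) = MTBF/(MTBF+MTTR) = 22635/(22635+106.7) = 0.995308
A(U2) = MTBF/(MTBF+MTTR) = 25887/(25887+99.2) = 0.996183
Series availability: 0.995308 × 0.996183 = 0.99151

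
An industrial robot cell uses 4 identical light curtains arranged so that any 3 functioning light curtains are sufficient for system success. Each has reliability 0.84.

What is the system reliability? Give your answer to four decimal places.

0.8772

R = Σ_{i=3}^{4} C(4,i) p^i (1−p)^{4−i} with p = 0.84
C(4,3)·0.84^3·0.16^1 = 0.379331
C(4,4)·0.84^4·0.16^0 = 0.497871
Sum = 0.8772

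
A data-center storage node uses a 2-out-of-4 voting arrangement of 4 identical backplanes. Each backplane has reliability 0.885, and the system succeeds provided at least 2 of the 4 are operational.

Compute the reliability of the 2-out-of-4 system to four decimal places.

R = Σ_{i=2}^{4} C(4,i) p^i (1−p)^{4−i} with p = 0.885
C(4,2)·0.885^2·0.115^2 = 0.062149
C(4,3)·0.885^3·0.115^1 = 0.318851
C(4,4)·0.885^4·0.115^0 = 0.613441
Sum = 0.9944

0.9944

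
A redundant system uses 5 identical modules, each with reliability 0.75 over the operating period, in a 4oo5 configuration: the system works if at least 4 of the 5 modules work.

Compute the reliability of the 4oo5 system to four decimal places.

0.6328

R = Σ_{i=4}^{5} C(5,i) p^i (1−p)^{5−i} with p = 0.75
C(5,4)·0.75^4·0.25^1 = 0.395508
C(5,5)·0.75^5·0.25^0 = 0.237305
Sum = 0.6328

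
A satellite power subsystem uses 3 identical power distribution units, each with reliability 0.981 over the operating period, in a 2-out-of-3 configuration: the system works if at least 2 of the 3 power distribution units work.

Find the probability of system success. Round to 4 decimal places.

R = Σ_{i=2}^{3} C(3,i) p^i (1−p)^{3−i} with p = 0.981
C(3,2)·0.981^2·0.019^1 = 0.054855
C(3,3)·0.981^3·0.019^0 = 0.944076
Sum = 0.9989

0.9989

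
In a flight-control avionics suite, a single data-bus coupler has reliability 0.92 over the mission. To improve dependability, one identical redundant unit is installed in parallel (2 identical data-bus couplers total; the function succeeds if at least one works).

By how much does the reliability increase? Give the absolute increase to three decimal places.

R_before = 0.92
R_after = 1 − (1 − 0.92)^2 = 0.994
ΔR = 0.994 − 0.92 = 0.074

0.074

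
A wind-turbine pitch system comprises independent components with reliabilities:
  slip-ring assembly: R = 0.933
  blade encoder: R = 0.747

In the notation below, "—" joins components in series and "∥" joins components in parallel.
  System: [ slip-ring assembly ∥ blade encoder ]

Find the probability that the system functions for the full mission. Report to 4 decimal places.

0.9830

Parallel (slip-ring assembly and blade encoder): 1 − (1 − 0.933000)(1 − 0.747000) = 0.9830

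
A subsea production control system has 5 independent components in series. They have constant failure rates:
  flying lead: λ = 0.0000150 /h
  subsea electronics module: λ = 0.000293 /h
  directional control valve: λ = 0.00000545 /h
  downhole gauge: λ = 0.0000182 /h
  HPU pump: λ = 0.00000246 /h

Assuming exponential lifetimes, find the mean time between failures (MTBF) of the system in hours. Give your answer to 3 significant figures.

2990

Series of exponential components: λ_sys = Σ λ_i
λ_sys = 0.0000150 + 0.000293 + 0.00000545 + 0.0000182 + 0.00000246 = 3.3411e-04 /h
MTBF = 1 / λ_sys = 2990 h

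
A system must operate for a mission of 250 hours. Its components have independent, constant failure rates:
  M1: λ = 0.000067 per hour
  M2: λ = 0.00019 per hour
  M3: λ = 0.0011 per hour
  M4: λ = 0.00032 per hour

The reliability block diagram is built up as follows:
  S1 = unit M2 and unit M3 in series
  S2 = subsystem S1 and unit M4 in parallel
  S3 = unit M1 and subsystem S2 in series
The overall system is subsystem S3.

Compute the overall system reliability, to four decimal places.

R(M1) = exp(−0.000067 × 250) = 0.983390
R(M2) = exp(−0.00019 × 250) = 0.953610
R(M3) = exp(−0.0011 × 250) = 0.759572
R(M4) = exp(−0.00032 × 250) = 0.923116
Series (M2 and M3): 0.953610 × 0.759572 = 0.724335
Parallel ([0.724335] and M4): 1 − (1 − 0.724335)(1 − 0.923116) = 0.978806
Series (M1 and [0.978806]): 0.983390 × 0.978806 = 0.9625

0.9625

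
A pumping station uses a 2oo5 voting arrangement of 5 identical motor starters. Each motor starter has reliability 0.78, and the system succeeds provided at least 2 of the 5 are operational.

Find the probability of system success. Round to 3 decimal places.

0.990

R = Σ_{i=2}^{5} C(5,i) p^i (1−p)^{5−i} with p = 0.78
C(5,2)·0.78^2·0.22^3 = 0.06478
C(5,3)·0.78^3·0.22^2 = 0.22968
C(5,4)·0.78^4·0.22^1 = 0.40717
C(5,5)·0.78^5·0.22^0 = 0.28872
Sum = 0.990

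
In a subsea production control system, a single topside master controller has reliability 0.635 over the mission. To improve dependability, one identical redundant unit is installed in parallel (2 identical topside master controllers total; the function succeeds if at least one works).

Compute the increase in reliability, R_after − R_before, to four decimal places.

0.2318

R_before = 0.635
R_after = 1 − (1 − 0.635)^2 = 0.8668
ΔR = 0.8668 − 0.635 = 0.2318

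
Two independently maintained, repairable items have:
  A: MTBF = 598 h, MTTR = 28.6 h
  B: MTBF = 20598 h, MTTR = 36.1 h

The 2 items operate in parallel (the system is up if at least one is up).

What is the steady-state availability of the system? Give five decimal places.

0.99992

A(A) = MTBF/(MTBF+MTTR) = 598/(598+28.6) = 0.954357
A(B) = MTBF/(MTBF+MTTR) = 20598/(20598+36.1) = 0.998250
Parallel availability: 1 − (1 − 0.954357)(1 − 0.998250) = 0.99992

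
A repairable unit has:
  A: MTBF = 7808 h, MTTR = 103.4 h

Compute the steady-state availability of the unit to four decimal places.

A(A) = MTBF/(MTBF+MTTR) = 7808/(7808+103.4) = 0.9869

0.9869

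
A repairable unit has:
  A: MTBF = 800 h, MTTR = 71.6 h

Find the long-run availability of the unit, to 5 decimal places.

A(A) = MTBF/(MTBF+MTTR) = 800/(800+71.6) = 0.91785

0.91785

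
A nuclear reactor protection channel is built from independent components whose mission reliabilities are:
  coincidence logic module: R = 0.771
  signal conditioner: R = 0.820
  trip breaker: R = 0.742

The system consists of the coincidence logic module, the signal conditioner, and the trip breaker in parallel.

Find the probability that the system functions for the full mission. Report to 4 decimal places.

0.9894

Parallel (coincidence logic module, signal conditioner, and trip breaker): 1 − (1 − 0.771000)(1 − 0.820000)(1 − 0.742000) = 0.9894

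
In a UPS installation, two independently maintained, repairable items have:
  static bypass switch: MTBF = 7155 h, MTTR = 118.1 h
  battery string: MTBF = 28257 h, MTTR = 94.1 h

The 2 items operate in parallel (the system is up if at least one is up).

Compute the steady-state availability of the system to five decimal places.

0.99995

A(static bypass switch) = MTBF/(MTBF+MTTR) = 7155/(7155+118.1) = 0.983762
A(battery string) = MTBF/(MTBF+MTTR) = 28257/(28257+94.1) = 0.996681
Parallel availability: 1 − (1 − 0.983762)(1 − 0.996681) = 0.99995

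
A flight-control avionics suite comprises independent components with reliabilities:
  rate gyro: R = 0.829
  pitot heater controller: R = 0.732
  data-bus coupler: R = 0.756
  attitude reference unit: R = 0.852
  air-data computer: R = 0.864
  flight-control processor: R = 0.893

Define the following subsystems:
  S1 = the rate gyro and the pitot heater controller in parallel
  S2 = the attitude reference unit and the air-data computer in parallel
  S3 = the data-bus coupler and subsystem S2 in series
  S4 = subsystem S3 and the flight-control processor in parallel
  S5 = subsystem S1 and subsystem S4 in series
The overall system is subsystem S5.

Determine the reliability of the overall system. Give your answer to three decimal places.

0.928

Parallel (rate gyro and pitot heater controller): 1 − (1 − 0.82900)(1 − 0.73200) = 0.95417
Parallel (attitude reference unit and air-data computer): 1 − (1 − 0.85200)(1 − 0.86400) = 0.97987
Series (data-bus coupler and [0.97987]): 0.75600 × 0.97987 = 0.74078
Parallel ([0.74078] and flight-control processor): 1 − (1 − 0.74078)(1 − 0.89300) = 0.97226
Series ([0.95417] and [0.97226]): 0.95417 × 0.97226 = 0.928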